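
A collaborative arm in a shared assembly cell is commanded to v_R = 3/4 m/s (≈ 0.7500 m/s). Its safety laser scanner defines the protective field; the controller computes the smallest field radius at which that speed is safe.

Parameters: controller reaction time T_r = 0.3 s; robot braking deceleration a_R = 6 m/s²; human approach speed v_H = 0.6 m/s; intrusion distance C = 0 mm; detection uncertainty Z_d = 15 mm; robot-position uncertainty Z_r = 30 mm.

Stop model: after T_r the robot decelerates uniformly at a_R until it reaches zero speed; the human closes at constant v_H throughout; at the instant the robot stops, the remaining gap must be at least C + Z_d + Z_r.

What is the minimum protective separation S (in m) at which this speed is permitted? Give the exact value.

stop time T_s = (3/4)/6 = 0.1250 s
robot in T_r: 0.7500·0.3000 = 0.2250 m
robot under decel: 0.7500²/(2·6.0000) = 0.0469 m
human closes 0.6000·0.4250 = 0.2550 m
margins: 0.0000+0.0150+0.0300 = 0.0450 m
S_min ≈ 0.2250+0.0469+0.2550+0.0450  ⇒  S_min = 183/320 m

S_min = 183/320 m = 0.5719 m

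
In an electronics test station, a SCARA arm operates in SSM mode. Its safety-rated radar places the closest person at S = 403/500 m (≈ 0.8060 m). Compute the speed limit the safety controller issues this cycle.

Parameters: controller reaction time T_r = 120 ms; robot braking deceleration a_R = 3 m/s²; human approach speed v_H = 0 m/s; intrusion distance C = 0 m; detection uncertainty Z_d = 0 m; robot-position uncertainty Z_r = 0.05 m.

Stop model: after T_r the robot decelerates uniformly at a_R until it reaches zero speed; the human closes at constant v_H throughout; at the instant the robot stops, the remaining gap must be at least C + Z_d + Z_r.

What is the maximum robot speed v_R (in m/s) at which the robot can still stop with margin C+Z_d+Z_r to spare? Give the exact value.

v_R_max = 9/5 m/s = 1.8000 m/s

quadratic (1/6)·v² + (3/25)·v + (-189/250) = 0
  disc = (3/25)² − 4·(1/6)·(-189/250) = 324/625 ; √disc = 18/25
  v_R = (−(3/25) + 18/25) / (2·(1/6)) = 9/5 m/s
check:
braking lasts T_s = (9/5)/3 = 0.6000 s
robot covers v_R·T_r = 1.8000·0.1200 = 0.2160 m before braking
robot under decel: 1.8000²/(2·3.0000) = 0.5400 m
person approaches 0.0000·(0.1200+0.6000) = 0.0000 m
C+Z_d+Z_r = 0.0000+0.0000+0.0500 = 0.0500 m
sum ≈ 0.2160+0.5400+0.0000+0.0500 ≈ 0.8060 m = S ✓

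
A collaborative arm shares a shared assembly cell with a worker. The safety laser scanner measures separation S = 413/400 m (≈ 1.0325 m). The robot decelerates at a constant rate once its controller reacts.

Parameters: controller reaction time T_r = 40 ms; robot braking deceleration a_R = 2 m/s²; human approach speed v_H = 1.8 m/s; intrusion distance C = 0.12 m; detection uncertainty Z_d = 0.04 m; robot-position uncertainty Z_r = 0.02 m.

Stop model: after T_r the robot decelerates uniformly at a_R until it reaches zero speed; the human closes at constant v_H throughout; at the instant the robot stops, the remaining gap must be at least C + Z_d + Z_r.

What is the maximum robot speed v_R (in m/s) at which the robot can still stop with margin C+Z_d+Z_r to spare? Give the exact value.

v_R_max = 7/10 m/s = 0.7000 m/s

at the boundary: (1/4)·v² + (47/50)·v + (-1561/2000) = 0
  disc = (47/50)² − 4·(1/4)·(-1561/2000) = 16641/10000 ; √disc = 129/100
  v_R = (−(47/50) + 129/100) / (2·(1/4)) = 7/10 m/s
check:
T_s = v_R/a_R = (7/10)/2 = 0.3500 s
reaction-phase robot travel = 0.7000·0.0400 = 0.0280 m
robot under decel: 0.7000²/(2·2.0000) = 0.1225 m
human closes 1.8000·0.3900 = 0.7020 m
residual clearance needed = 0.1200+0.0400+0.0200 = 0.1800 m
sum ≈ 0.0280+0.1225+0.7020+0.1800 ≈ 1.0325 m = S ✓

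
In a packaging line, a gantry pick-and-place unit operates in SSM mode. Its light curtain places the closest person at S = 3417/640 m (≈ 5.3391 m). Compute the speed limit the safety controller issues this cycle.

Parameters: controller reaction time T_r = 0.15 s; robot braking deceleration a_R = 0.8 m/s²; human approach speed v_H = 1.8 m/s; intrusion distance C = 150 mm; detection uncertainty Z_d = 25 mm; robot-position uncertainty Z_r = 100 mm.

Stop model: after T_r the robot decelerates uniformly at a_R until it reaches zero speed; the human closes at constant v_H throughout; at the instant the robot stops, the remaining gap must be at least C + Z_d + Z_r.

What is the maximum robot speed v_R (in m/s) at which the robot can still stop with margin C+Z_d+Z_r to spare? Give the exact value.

v_R_max = 29/20 m/s = 1.4500 m/s

collect terms ⇒ (5/8)·v_R² + (12/5)·v_R + (-15341/3200) = 0
  disc = (12/5)² − 4·(5/8)·(-15341/3200) = 113569/6400 ; √disc = 337/80
  v_R = (−(12/5) + 337/80) / (2·(5/8)) = 29/20 m/s
check:
T_s = v_R/a_R = (29/20)/(4/5) = 1.8125 s
robot in T_r: 1.4500·0.1500 = 0.2175 m
robot covers 1.4500·1.8125 − ½·0.8000·1.8125² = 1.3141 m while stopping
human over T_r+T_s: 1.8000·(0.1500+1.8125) = 3.5325 m
margins: 0.1500+0.0250+0.1000 = 0.2750 m
sum ≈ 0.2175+1.3141+3.5325+0.2750 ≈ 5.3391 m = S ✓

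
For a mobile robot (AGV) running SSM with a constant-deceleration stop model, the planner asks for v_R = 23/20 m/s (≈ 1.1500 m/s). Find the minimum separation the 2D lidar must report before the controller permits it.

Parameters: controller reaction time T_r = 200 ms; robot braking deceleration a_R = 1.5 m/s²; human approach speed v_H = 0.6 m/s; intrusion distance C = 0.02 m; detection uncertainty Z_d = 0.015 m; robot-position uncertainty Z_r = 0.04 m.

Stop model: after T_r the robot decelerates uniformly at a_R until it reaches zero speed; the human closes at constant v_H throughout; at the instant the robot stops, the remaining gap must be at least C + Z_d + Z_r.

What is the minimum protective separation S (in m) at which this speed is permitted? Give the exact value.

S_min = 1591/1200 m = 1.3258 m

T_s = v_R/a_R = (23/20)/(3/2) = 0.7667 s
reaction-phase robot travel = 1.1500·0.2000 = 0.2300 m
robot under decel: 1.1500²/(2·1.5000) = 0.4408 m
human over T_r+T_s: 0.6000·(0.2000+0.7667) = 0.5800 m
margins: 0.0200+0.0150+0.0400 = 0.0750 m
S_min ≈ 0.2300+0.4408+0.5800+0.0750  ⇒  S_min = 1591/1200 m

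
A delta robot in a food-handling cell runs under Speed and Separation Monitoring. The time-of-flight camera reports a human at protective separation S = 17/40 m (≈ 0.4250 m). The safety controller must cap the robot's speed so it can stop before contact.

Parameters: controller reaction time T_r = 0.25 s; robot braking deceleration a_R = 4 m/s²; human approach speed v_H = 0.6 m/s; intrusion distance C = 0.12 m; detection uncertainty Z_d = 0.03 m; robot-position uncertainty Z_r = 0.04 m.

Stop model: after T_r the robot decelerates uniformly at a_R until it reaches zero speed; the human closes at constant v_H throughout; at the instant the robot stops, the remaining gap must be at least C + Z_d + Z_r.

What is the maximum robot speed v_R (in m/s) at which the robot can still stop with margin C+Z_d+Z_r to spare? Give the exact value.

v_R_max = 1/5 m/s = 0.2000 m/s

at the boundary: (1/8)·v² + (2/5)·v + (-17/200) = 0
  disc = (2/5)² − 4·(1/8)·(-17/200) = 81/400 ; √disc = 9/20
  v_R = (−(2/5) + 9/20) / (2·(1/8)) = 1/5 m/s
check:
T_s = v_R/a_R = (1/5)/4 = 0.0500 s
robot in T_r: 0.2000·0.2500 = 0.0500 m
robot under decel: 0.2000²/(2·4.0000) = 0.0050 m
human over T_r+T_s: 0.6000·(0.2500+0.0500) = 0.1800 m
margins: 0.1200+0.0300+0.0400 = 0.1900 m
sum ≈ 0.0500+0.0050+0.1800+0.1900 ≈ 0.4250 m = S ✓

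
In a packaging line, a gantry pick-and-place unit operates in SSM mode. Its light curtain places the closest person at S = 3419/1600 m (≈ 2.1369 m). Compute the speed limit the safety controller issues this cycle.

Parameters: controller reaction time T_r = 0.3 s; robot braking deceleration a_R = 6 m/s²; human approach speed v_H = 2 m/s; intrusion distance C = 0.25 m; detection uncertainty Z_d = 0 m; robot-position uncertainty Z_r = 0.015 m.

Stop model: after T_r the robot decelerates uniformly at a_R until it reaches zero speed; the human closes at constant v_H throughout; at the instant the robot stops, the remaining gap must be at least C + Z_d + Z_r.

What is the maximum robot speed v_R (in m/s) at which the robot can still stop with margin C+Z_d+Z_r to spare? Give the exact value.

quadratic (1/12)·v² + (19/30)·v + (-407/320) = 0
  disc = (19/30)² − 4·(1/12)·(-407/320) = 11881/14400 ; √disc = 109/120
  v_R = (−(19/30) + 109/120) / (2·(1/12)) = 33/20 m/s
check:
braking lasts T_s = (33/20)/6 = 0.2750 s
robot in T_r: 1.6500·0.3000 = 0.4950 m
braking distance = 1.6500²/(2·6.0000) = 0.2269 m
human over T_r+T_s: 2.0000·(0.3000+0.2750) = 1.1500 m
C+Z_d+Z_r = 0.2500+0.0000+0.0150 = 0.2650 m
sum ≈ 0.4950+0.2269+1.1500+0.2650 ≈ 2.1369 m = S ✓

v_R_max = 33/20 m/s = 1.6500 m/s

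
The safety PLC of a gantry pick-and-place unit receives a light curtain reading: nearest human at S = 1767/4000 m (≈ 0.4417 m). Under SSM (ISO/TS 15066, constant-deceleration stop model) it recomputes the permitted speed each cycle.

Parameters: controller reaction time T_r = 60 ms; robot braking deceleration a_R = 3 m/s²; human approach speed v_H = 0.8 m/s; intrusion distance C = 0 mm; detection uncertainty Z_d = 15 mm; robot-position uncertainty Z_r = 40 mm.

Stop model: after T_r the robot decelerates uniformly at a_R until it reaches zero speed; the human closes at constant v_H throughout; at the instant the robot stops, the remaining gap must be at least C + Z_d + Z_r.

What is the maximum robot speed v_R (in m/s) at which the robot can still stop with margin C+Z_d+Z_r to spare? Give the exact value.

collect terms ⇒ (1/6)·v_R² + (49/150)·v_R + (-271/800) = 0
  disc = (49/150)² − 4·(1/6)·(-271/800) = 29929/90000 ; √disc = 173/300
  v_R = (−(49/150) + 173/300) / (2·(1/6)) = 3/4 m/s
check:
T_s = v_R/a_R = (3/4)/3 = 0.2500 s
robot covers v_R·T_r = 0.7500·0.0600 = 0.0450 m before braking
robot covers 0.7500·0.2500 − ½·3.0000·0.2500² = 0.0938 m while stopping
human closes 0.8000·0.3100 = 0.2480 m
C+Z_d+Z_r = 0.0000+0.0150+0.0400 = 0.0550 m
sum ≈ 0.0450+0.0938+0.2480+0.0550 ≈ 0.4417 m = S ✓

v_R_max = 3/4 m/s = 0.7500 m/s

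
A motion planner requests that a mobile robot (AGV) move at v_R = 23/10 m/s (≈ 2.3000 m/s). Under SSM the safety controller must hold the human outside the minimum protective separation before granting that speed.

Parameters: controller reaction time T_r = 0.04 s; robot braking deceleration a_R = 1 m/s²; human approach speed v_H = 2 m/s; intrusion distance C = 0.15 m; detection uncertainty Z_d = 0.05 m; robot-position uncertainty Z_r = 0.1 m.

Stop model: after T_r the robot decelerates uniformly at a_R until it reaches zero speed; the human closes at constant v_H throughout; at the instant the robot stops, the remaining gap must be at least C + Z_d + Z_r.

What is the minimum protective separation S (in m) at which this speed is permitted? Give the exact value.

S_min = 7717/1000 m = 7.7170 m

stop time T_s = (23/10)/1 = 2.3000 s
robot covers v_R·T_r = 2.3000·0.0400 = 0.0920 m before braking
robot covers 2.3000·2.3000 − ½·1.0000·2.3000² = 2.6450 m while stopping
human closes 2.0000·2.3400 = 4.6800 m
C+Z_d+Z_r = 0.1500+0.0500+0.1000 = 0.3000 m
S_min ≈ 0.0920+2.6450+4.6800+0.3000  ⇒  S_min = 7717/1000 m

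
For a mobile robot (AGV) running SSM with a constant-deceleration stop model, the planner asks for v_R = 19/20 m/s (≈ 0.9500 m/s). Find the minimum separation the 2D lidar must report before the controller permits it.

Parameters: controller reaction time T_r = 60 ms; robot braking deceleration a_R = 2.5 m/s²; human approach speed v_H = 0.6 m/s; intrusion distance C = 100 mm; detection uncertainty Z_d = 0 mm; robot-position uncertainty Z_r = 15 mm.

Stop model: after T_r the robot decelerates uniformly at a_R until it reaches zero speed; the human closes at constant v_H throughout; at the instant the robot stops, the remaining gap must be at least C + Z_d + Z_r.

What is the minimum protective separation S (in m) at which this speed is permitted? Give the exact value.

S_min = 1233/2000 m = 0.6165 m

braking lasts T_s = (19/20)/(5/2) = 0.3800 s
reaction-phase robot travel = 0.9500·0.0600 = 0.0570 m
robot covers 0.9500·0.3800 − ½·2.5000·0.3800² = 0.1805 m while stopping
human over T_r+T_s: 0.6000·(0.0600+0.3800) = 0.2640 m
margins: 0.1000+0.0000+0.0150 = 0.1150 m
S_min ≈ 0.0570+0.1805+0.2640+0.1150  ⇒  S_min = 1233/2000 m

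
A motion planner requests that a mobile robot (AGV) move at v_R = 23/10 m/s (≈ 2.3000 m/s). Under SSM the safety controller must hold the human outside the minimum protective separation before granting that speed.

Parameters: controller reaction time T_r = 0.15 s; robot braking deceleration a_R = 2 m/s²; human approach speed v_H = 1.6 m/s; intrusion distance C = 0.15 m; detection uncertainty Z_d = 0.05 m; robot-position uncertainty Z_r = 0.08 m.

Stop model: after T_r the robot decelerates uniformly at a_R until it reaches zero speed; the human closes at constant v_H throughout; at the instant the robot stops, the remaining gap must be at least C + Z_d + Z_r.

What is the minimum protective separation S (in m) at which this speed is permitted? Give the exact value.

braking lasts T_s = (23/10)/2 = 1.1500 s
robot in T_r: 2.3000·0.1500 = 0.3450 m
robot under decel: 2.3000²/(2·2.0000) = 1.3225 m
person approaches 1.6000·(0.1500+1.1500) = 2.0800 m
residual clearance needed = 0.1500+0.0500+0.0800 = 0.2800 m
S_min ≈ 0.3450+1.3225+2.0800+0.2800  ⇒  S_min = 1611/400 m

S_min = 1611/400 m = 4.0275 m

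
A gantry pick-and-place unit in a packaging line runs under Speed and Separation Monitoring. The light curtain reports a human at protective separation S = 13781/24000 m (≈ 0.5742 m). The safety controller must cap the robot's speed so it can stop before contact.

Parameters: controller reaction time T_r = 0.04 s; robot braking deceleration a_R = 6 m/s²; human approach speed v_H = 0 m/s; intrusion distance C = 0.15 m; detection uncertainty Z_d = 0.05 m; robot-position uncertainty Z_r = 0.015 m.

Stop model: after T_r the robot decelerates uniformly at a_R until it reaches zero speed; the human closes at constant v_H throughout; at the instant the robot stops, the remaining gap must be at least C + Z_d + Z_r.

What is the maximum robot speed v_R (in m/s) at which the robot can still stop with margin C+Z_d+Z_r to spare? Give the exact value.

v_R_max = 37/20 m/s = 1.8500 m/s

quadratic (1/12)·v² + (1/25)·v + (-8621/24000) = 0
  disc = (1/25)² − 4·(1/12)·(-8621/24000) = 43681/360000 ; √disc = 209/600
  v_R = (−(1/25) + 209/600) / (2·(1/12)) = 37/20 m/s
check:
braking lasts T_s = (37/20)/6 = 0.3083 s
robot in T_r: 1.8500·0.0400 = 0.0740 m
robot covers 1.8500·0.3083 − ½·6.0000·0.3083² = 0.2852 m while stopping
human over T_r+T_s: 0.0000·(0.0400+0.3083) = 0.0000 m
margins: 0.1500+0.0500+0.0150 = 0.2150 m
sum ≈ 0.0740+0.2852+0.0000+0.2150 ≈ 0.5742 m = S ✓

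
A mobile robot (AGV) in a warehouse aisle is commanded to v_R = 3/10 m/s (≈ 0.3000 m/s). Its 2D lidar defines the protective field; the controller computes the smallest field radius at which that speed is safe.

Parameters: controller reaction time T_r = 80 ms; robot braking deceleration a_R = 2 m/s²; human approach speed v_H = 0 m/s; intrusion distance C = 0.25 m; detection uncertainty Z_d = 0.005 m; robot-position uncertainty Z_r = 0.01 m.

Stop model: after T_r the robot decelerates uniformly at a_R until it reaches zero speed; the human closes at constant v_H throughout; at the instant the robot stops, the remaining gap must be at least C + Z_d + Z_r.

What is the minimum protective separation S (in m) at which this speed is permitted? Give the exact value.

S_min = 623/2000 m = 0.3115 m

braking lasts T_s = (3/10)/2 = 0.1500 s
reaction-phase robot travel = 0.3000·0.0800 = 0.0240 m
braking distance = 0.3000²/(2·2.0000) = 0.0225 m
human over T_r+T_s: 0.0000·(0.0800+0.1500) = 0.0000 m
C+Z_d+Z_r = 0.2500+0.0050+0.0100 = 0.2650 m
S_min ≈ 0.0240+0.0225+0.0000+0.2650  ⇒  S_min = 623/2000 m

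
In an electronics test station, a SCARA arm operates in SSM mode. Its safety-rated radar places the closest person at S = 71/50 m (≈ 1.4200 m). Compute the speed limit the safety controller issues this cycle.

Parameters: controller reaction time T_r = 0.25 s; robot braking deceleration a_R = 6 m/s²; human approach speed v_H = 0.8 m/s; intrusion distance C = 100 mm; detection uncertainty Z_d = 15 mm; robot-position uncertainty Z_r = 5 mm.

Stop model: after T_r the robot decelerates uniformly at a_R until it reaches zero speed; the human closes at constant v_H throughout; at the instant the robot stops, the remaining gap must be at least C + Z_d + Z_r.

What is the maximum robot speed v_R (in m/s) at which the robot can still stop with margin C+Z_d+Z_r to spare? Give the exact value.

quadratic (1/12)·v² + (23/60)·v + (-11/10) = 0
  disc = (23/60)² − 4·(1/12)·(-11/10) = 1849/3600 ; √disc = 43/60
  v_R = (−(23/60) + 43/60) / (2·(1/12)) = 2 m/s
check:
T_s = v_R/a_R = 2/6 = 0.3333 s
reaction-phase robot travel = 2.0000·0.2500 = 0.5000 m
robot under decel: 2.0000²/(2·6.0000) = 0.3333 m
human closes 0.8000·0.5833 = 0.4667 m
C+Z_d+Z_r = 0.1000+0.0150+0.0050 = 0.1200 m
sum ≈ 0.5000+0.3333+0.4667+0.1200 ≈ 1.4200 m = S ✓

v_R_max = 2 m/s = 2.0000 m/s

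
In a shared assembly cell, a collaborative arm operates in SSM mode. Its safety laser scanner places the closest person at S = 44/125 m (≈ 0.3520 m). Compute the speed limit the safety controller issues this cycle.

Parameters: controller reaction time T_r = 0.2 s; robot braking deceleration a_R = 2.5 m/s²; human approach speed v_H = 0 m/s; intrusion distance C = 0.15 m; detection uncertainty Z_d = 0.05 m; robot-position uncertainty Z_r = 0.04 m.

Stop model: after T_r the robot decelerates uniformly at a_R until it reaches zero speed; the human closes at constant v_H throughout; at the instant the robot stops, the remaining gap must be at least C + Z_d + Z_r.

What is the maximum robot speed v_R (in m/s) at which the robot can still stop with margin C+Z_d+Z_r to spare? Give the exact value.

quadratic (1/5)·v² + (1/5)·v + (-14/125) = 0
  disc = (1/5)² − 4·(1/5)·(-14/125) = 81/625 ; √disc = 9/25
  v_R = (−(1/5) + 9/25) / (2·(1/5)) = 2/5 m/s
check:
T_s = v_R/a_R = (2/5)/(5/2) = 0.1600 s
reaction-phase robot travel = 0.4000·0.2000 = 0.0800 m
robot covers 0.4000·0.1600 − ½·2.5000·0.1600² = 0.0320 m while stopping
human closes 0.0000·0.3600 = 0.0000 m
residual clearance needed = 0.1500+0.0500+0.0400 = 0.2400 m
sum ≈ 0.0800+0.0320+0.0000+0.2400 ≈ 0.3520 m = S ✓

v_R_max = 2/5 m/s = 0.4000 m/s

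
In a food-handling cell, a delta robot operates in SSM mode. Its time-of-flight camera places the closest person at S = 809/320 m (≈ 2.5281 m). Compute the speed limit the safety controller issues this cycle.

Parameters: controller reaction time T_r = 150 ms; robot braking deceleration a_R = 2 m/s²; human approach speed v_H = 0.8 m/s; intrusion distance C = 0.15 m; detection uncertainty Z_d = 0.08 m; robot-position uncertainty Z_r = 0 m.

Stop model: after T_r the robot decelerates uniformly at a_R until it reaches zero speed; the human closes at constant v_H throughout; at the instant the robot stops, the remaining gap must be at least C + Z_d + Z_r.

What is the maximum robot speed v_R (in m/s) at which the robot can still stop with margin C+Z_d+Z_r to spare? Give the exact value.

v_R_max = 41/20 m/s = 2.0500 m/s

at the boundary: (1/4)·v² + (11/20)·v + (-697/320) = 0
  disc = (11/20)² − 4·(1/4)·(-697/320) = 3969/1600 ; √disc = 63/40
  v_R = (−(11/20) + 63/40) / (2·(1/4)) = 41/20 m/s
check:
stop time T_s = (41/20)/2 = 1.0250 s
reaction-phase robot travel = 2.0500·0.1500 = 0.3075 m
robot under decel: 2.0500²/(2·2.0000) = 1.0506 m
human over T_r+T_s: 0.8000·(0.1500+1.0250) = 0.9400 m
C+Z_d+Z_r = 0.1500+0.0800+0.0000 = 0.2300 m
sum ≈ 0.3075+1.0506+0.9400+0.2300 ≈ 2.5281 m = S ✓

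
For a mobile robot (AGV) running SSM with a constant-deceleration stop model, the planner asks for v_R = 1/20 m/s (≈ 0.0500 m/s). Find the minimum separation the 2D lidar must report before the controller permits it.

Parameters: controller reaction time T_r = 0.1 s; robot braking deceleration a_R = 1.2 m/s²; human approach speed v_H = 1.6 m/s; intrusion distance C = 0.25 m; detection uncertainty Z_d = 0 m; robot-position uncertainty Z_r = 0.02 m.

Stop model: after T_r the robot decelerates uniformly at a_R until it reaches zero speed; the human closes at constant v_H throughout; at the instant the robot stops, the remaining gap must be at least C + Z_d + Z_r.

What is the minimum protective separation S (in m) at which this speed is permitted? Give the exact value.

S_min = 2413/4800 m = 0.5027 m

T_s = v_R/a_R = (1/20)/(6/5) = 0.0417 s
reaction-phase robot travel = 0.0500·0.1000 = 0.0050 m
robot covers 0.0500·0.0417 − ½·1.2000·0.0417² = 0.0010 m while stopping
human over T_r+T_s: 1.6000·(0.1000+0.0417) = 0.2267 m
C+Z_d+Z_r = 0.2500+0.0000+0.0200 = 0.2700 m
S_min ≈ 0.0050+0.0010+0.2267+0.2700  ⇒  S_min = 2413/4800 m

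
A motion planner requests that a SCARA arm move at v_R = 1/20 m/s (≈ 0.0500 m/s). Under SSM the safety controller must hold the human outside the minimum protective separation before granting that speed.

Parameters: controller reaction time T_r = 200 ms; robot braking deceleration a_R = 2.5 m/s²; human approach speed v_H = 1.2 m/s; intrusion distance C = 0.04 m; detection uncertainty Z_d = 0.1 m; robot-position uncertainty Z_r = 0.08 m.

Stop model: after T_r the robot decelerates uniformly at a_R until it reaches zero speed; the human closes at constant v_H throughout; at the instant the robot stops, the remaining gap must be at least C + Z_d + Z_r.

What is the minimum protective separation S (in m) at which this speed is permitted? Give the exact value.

braking lasts T_s = (1/20)/(5/2) = 0.0200 s
reaction-phase robot travel = 0.0500·0.2000 = 0.0100 m
robot under decel: 0.0500²/(2·2.5000) = 0.0005 m
human over T_r+T_s: 1.2000·(0.2000+0.0200) = 0.2640 m
margins: 0.0400+0.1000+0.0800 = 0.2200 m
S_min ≈ 0.0100+0.0005+0.2640+0.2200  ⇒  S_min = 989/2000 m

S_min = 989/2000 m = 0.4945 m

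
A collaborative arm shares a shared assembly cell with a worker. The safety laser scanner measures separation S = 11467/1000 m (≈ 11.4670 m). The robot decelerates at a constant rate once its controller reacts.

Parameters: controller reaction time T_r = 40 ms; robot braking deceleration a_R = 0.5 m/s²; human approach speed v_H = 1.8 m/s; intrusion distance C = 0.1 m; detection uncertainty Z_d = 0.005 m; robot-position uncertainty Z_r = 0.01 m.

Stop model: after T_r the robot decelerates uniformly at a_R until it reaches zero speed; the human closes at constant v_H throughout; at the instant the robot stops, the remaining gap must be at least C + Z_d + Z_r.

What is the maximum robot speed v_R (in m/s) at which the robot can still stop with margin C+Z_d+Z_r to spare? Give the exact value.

at the boundary: (1)·v² + (91/25)·v + (-282/25) = 0
  disc = (91/25)² − 4·(1)·(-282/25) = 36481/625 ; √disc = 191/25
  v_R = (−(91/25) + 191/25) / (2·(1)) = 2 m/s
check:
T_s = v_R/a_R = 2/(1/2) = 4.0000 s
reaction-phase robot travel = 2.0000·0.0400 = 0.0800 m
braking distance = 2.0000²/(2·0.5000) = 4.0000 m
human closes 1.8000·4.0400 = 7.2720 m
residual clearance needed = 0.1000+0.0050+0.0100 = 0.1150 m
sum ≈ 0.0800+4.0000+7.2720+0.1150 ≈ 11.4670 m = S ✓

v_R_max = 2 m/s = 2.0000 m/s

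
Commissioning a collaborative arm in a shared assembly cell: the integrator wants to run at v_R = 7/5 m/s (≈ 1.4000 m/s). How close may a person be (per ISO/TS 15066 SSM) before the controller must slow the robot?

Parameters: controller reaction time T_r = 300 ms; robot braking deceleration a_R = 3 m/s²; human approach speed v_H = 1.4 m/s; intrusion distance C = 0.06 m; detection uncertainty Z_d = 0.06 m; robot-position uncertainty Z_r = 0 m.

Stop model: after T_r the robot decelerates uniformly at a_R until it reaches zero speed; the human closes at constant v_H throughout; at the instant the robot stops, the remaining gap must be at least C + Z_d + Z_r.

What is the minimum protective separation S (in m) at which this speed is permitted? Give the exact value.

S_min = 97/50 m = 1.9400 m

T_s = v_R/a_R = (7/5)/3 = 0.4667 s
robot in T_r: 1.4000·0.3000 = 0.4200 m
robot covers 1.4000·0.4667 − ½·3.0000·0.4667² = 0.3267 m while stopping
person approaches 1.4000·(0.3000+0.4667) = 1.0733 m
C+Z_d+Z_r = 0.0600+0.0600+0.0000 = 0.1200 m
S_min ≈ 0.4200+0.3267+1.0733+0.1200  ⇒  S_min = 97/50 m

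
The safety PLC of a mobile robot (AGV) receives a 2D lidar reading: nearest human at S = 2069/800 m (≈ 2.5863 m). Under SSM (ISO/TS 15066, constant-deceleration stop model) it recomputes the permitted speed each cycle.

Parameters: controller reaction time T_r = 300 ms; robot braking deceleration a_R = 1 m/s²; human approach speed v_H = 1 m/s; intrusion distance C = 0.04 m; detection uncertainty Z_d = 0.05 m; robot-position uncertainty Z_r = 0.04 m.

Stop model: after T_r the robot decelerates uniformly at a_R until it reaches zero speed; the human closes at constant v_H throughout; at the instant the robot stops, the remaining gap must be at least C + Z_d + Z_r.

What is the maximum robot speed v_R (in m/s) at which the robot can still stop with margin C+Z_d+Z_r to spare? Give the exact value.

collect terms ⇒ (1/2)·v_R² + (13/10)·v_R + (-69/32) = 0
  disc = (13/10)² − 4·(1/2)·(-69/32) = 2401/400 ; √disc = 49/20
  v_R = (−(13/10) + 49/20) / (2·(1/2)) = 23/20 m/s
check:
T_s = v_R/a_R = (23/20)/1 = 1.1500 s
reaction-phase robot travel = 1.1500·0.3000 = 0.3450 m
robot covers 1.1500·1.1500 − ½·1.0000·1.1500² = 0.6613 m while stopping
human closes 1.0000·1.4500 = 1.4500 m
residual clearance needed = 0.0400+0.0500+0.0400 = 0.1300 m
sum ≈ 0.3450+0.6613+1.4500+0.1300 ≈ 2.5863 m = S ✓

v_R_max = 23/20 m/s = 1.1500 m/s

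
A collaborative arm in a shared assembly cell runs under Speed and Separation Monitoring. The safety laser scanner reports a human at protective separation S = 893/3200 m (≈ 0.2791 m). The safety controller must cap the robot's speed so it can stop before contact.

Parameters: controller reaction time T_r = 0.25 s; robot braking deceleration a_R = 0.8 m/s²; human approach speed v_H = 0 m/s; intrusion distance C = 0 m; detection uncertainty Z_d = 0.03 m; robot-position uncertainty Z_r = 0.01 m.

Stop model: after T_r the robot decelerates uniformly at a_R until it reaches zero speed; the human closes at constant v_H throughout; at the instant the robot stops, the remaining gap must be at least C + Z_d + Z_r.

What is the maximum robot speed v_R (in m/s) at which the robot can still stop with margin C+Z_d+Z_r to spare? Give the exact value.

v_R_max = 9/20 m/s = 0.4500 m/s

at the boundary: (5/8)·v² + (1/4)·v + (-153/640) = 0
  disc = (1/4)² − 4·(5/8)·(-153/640) = 169/256 ; √disc = 13/16
  v_R = (−(1/4) + 13/16) / (2·(5/8)) = 9/20 m/s
check:
T_s = v_R/a_R = (9/20)/(4/5) = 0.5625 s
robot in T_r: 0.4500·0.2500 = 0.1125 m
robot under decel: 0.4500²/(2·0.8000) = 0.1266 m
human over T_r+T_s: 0.0000·(0.2500+0.5625) = 0.0000 m
residual clearance needed = 0.0000+0.0300+0.0100 = 0.0400 m
sum ≈ 0.1125+0.1266+0.0000+0.0400 ≈ 0.2791 m = S ✓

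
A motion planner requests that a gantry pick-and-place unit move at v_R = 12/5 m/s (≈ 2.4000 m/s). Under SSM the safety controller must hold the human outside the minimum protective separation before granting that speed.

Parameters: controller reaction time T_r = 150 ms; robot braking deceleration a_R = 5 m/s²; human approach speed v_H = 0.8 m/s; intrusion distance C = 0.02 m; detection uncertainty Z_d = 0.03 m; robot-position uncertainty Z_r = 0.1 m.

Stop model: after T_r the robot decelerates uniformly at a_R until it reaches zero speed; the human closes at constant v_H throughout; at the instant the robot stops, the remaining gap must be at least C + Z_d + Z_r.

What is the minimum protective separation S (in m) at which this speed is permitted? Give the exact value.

S_min = 159/100 m = 1.5900 m

T_s = v_R/a_R = (12/5)/5 = 0.4800 s
robot covers v_R·T_r = 2.4000·0.1500 = 0.3600 m before braking
robot covers 2.4000·0.4800 − ½·5.0000·0.4800² = 0.5760 m while stopping
human over T_r+T_s: 0.8000·(0.1500+0.4800) = 0.5040 m
residual clearance needed = 0.0200+0.0300+0.1000 = 0.1500 m
S_min ≈ 0.3600+0.5760+0.5040+0.1500  ⇒  S_min = 159/100 m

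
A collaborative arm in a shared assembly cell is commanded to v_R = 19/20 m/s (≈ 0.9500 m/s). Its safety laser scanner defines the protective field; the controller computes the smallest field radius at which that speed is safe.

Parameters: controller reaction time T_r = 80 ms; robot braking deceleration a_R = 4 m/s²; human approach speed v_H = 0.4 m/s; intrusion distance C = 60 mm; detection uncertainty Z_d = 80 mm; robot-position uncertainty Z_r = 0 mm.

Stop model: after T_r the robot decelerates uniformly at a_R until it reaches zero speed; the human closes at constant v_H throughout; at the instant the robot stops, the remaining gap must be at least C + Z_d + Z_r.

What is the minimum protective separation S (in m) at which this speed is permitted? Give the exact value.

braking lasts T_s = (19/20)/4 = 0.2375 s
robot covers v_R·T_r = 0.9500·0.0800 = 0.0760 m before braking
robot under decel: 0.9500²/(2·4.0000) = 0.1128 m
human over T_r+T_s: 0.4000·(0.0800+0.2375) = 0.1270 m
residual clearance needed = 0.0600+0.0800+0.0000 = 0.1400 m
S_min ≈ 0.0760+0.1128+0.1270+0.1400  ⇒  S_min = 7293/16000 m

S_min = 7293/16000 m = 0.4558 m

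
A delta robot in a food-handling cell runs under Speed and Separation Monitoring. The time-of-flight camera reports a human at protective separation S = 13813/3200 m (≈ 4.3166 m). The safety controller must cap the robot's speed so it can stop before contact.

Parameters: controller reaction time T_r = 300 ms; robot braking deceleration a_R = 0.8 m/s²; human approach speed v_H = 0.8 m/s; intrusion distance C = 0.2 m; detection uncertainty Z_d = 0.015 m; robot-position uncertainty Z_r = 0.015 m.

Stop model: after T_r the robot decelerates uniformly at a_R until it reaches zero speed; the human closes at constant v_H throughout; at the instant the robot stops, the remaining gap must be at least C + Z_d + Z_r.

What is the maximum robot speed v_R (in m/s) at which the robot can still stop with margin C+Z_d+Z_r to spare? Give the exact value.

collect terms ⇒ (5/8)·v_R² + (13/10)·v_R + (-12309/3200) = 0
  disc = (13/10)² − 4·(5/8)·(-12309/3200) = 72361/6400 ; √disc = 269/80
  v_R = (−(13/10) + 269/80) / (2·(5/8)) = 33/20 m/s
check:
stop time T_s = (33/20)/(4/5) = 2.0625 s
robot in T_r: 1.6500·0.3000 = 0.4950 m
robot covers 1.6500·2.0625 − ½·0.8000·2.0625² = 1.7016 m while stopping
human closes 0.8000·2.3625 = 1.8900 m
C+Z_d+Z_r = 0.2000+0.0150+0.0150 = 0.2300 m
sum ≈ 0.4950+1.7016+1.8900+0.2300 ≈ 4.3166 m = S ✓

v_R_max = 33/20 m/s = 1.6500 m/s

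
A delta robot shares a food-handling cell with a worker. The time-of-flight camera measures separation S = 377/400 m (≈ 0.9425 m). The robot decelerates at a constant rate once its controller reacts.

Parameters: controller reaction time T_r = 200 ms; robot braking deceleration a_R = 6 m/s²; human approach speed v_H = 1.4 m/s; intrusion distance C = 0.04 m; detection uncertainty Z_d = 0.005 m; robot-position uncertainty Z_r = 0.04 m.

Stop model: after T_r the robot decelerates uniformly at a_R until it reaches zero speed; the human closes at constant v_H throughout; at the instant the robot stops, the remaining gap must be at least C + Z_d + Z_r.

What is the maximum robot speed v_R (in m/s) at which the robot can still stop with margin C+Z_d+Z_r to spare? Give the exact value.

collect terms ⇒ (1/12)·v_R² + (13/30)·v_R + (-231/400) = 0
  disc = (13/30)² − 4·(1/12)·(-231/400) = 1369/3600 ; √disc = 37/60
  v_R = (−(13/30) + 37/60) / (2·(1/12)) = 11/10 m/s
check:
braking lasts T_s = (11/10)/6 = 0.1833 s
robot covers v_R·T_r = 1.1000·0.2000 = 0.2200 m before braking
robot covers 1.1000·0.1833 − ½·6.0000·0.1833² = 0.1008 m while stopping
human closes 1.4000·0.3833 = 0.5367 m
margins: 0.0400+0.0050+0.0400 = 0.0850 m
sum ≈ 0.2200+0.1008+0.5367+0.0850 ≈ 0.9425 m = S ✓

v_R_max = 11/10 m/s = 1.1000 m/s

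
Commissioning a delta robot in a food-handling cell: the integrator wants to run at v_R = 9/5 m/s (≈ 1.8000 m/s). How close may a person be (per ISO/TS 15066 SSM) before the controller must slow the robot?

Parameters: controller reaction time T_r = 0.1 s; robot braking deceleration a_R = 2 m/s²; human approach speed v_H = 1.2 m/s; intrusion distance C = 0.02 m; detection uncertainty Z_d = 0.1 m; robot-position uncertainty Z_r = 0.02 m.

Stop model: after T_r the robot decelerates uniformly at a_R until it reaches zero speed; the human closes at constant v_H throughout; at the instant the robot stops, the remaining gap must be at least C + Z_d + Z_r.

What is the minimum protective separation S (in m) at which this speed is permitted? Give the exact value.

T_s = v_R/a_R = (9/5)/2 = 0.9000 s
reaction-phase robot travel = 1.8000·0.1000 = 0.1800 m
robot under decel: 1.8000²/(2·2.0000) = 0.8100 m
person approaches 1.2000·(0.1000+0.9000) = 1.2000 m
margins: 0.0200+0.1000+0.0200 = 0.1400 m
S_min ≈ 0.1800+0.8100+1.2000+0.1400  ⇒  S_min = 233/100 m

S_min = 233/100 m = 2.3300 m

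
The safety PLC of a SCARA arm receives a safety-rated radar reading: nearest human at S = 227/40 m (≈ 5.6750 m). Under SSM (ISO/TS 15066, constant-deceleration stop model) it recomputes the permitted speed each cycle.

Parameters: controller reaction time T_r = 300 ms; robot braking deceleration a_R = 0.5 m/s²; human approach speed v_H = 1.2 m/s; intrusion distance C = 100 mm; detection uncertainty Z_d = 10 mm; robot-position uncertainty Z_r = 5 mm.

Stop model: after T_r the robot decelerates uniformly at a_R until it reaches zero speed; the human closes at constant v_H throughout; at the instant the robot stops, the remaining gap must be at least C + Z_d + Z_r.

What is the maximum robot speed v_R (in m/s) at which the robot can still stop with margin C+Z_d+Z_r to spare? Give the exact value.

collect terms ⇒ (1)·v_R² + (27/10)·v_R + (-26/5) = 0
  disc = (27/10)² − 4·(1)·(-26/5) = 2809/100 ; √disc = 53/10
  v_R = (−(27/10) + 53/10) / (2·(1)) = 13/10 m/s
check:
braking lasts T_s = (13/10)/(1/2) = 2.6000 s
reaction-phase robot travel = 1.3000·0.3000 = 0.3900 m
robot covers 1.3000·2.6000 − ½·0.5000·2.6000² = 1.6900 m while stopping
person approaches 1.2000·(0.3000+2.6000) = 3.4800 m
margins: 0.1000+0.0100+0.0050 = 0.1150 m
sum ≈ 0.3900+1.6900+3.4800+0.1150 ≈ 5.6750 m = S ✓

v_R_max = 13/10 m/s = 1.3000 m/s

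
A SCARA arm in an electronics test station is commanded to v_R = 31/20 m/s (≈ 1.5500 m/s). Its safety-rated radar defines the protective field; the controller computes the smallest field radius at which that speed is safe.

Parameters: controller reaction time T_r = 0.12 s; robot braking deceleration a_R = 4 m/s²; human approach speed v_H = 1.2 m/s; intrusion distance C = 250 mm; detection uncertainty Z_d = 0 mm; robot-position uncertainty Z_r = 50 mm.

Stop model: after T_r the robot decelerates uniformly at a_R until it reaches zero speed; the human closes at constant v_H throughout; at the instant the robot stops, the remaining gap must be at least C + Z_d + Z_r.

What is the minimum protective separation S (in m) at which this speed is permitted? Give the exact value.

braking lasts T_s = (31/20)/4 = 0.3875 s
robot covers v_R·T_r = 1.5500·0.1200 = 0.1860 m before braking
robot under decel: 1.5500²/(2·4.0000) = 0.3003 m
human closes 1.2000·0.5075 = 0.6090 m
residual clearance needed = 0.2500+0.0000+0.0500 = 0.3000 m
S_min ≈ 0.1860+0.3003+0.6090+0.3000  ⇒  S_min = 893/640 m

S_min = 893/640 m = 1.3953 m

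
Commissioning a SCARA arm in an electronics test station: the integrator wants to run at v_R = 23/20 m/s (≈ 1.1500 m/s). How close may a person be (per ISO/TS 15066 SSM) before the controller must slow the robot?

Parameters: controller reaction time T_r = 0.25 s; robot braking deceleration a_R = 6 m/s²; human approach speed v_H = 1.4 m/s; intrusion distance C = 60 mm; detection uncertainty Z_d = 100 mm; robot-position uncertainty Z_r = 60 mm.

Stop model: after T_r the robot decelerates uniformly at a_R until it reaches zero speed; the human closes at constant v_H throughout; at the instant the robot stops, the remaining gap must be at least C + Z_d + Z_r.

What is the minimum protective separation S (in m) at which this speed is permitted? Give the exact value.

stop time T_s = (23/20)/6 = 0.1917 s
robot in T_r: 1.1500·0.2500 = 0.2875 m
robot under decel: 1.1500²/(2·6.0000) = 0.1102 m
human over T_r+T_s: 1.4000·(0.2500+0.1917) = 0.6183 m
residual clearance needed = 0.0600+0.1000+0.0600 = 0.2200 m
S_min ≈ 0.2875+0.1102+0.6183+0.2200  ⇒  S_min = 5933/4800 m

S_min = 5933/4800 m = 1.2360 m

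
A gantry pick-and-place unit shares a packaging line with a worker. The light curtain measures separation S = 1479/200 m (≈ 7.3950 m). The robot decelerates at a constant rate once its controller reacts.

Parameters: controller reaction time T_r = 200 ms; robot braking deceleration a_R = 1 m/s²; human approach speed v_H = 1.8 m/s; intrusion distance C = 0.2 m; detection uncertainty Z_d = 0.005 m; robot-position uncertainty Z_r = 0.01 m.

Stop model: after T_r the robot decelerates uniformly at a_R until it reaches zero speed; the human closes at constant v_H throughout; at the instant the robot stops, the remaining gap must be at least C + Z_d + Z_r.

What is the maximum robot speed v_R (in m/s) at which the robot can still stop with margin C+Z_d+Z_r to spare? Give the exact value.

collect terms ⇒ (1/2)·v_R² + (2)·v_R + (-341/50) = 0
  disc = (2)² − 4·(1/2)·(-341/50) = 441/25 ; √disc = 21/5
  v_R = (−(2) + 21/5) / (2·(1/2)) = 11/5 m/s
check:
braking lasts T_s = (11/5)/1 = 2.2000 s
robot in T_r: 2.2000·0.2000 = 0.4400 m
braking distance = 2.2000²/(2·1.0000) = 2.4200 m
person approaches 1.8000·(0.2000+2.2000) = 4.3200 m
C+Z_d+Z_r = 0.2000+0.0050+0.0100 = 0.2150 m
sum ≈ 0.4400+2.4200+4.3200+0.2150 ≈ 7.3950 m = S ✓

v_R_max = 11/5 m/s = 2.2000 m/s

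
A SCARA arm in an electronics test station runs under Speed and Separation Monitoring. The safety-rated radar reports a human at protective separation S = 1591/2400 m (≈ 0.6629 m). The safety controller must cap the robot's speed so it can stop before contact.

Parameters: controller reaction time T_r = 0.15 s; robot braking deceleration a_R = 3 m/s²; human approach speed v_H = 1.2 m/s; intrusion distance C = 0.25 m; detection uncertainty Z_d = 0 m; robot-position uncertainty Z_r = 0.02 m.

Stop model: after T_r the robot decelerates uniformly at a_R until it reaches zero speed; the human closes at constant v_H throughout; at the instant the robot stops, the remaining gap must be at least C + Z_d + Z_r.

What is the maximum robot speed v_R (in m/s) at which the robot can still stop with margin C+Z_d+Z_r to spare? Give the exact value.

at the boundary: (1/6)·v² + (11/20)·v + (-511/2400) = 0
  disc = (11/20)² − 4·(1/6)·(-511/2400) = 4/9 ; √disc = 2/3
  v_R = (−(11/20) + 2/3) / (2·(1/6)) = 7/20 m/s
check:
stop time T_s = (7/20)/3 = 0.1167 s
robot in T_r: 0.3500·0.1500 = 0.0525 m
braking distance = 0.3500²/(2·3.0000) = 0.0204 m
human over T_r+T_s: 1.2000·(0.1500+0.1167) = 0.3200 m
C+Z_d+Z_r = 0.2500+0.0000+0.0200 = 0.2700 m
sum ≈ 0.0525+0.0204+0.3200+0.2700 ≈ 0.6629 m = S ✓

v_R_max = 7/20 m/s = 0.3500 m/s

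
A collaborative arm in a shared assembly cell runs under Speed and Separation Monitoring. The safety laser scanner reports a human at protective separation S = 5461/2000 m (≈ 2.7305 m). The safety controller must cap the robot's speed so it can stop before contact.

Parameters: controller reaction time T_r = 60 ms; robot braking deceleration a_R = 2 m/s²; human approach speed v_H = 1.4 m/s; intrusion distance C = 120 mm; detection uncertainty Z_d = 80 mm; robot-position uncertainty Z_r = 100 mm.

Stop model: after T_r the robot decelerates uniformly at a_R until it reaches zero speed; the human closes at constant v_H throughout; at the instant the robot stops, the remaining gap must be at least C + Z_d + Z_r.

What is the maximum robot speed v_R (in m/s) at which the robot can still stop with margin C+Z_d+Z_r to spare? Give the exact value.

collect terms ⇒ (1/4)·v_R² + (19/25)·v_R + (-4693/2000) = 0
  disc = (19/25)² − 4·(1/4)·(-4693/2000) = 29241/10000 ; √disc = 171/100
  v_R = (−(19/25) + 171/100) / (2·(1/4)) = 19/10 m/s
check:
stop time T_s = (19/10)/2 = 0.9500 s
robot in T_r: 1.9000·0.0600 = 0.1140 m
robot covers 1.9000·0.9500 − ½·2.0000·0.9500² = 0.9025 m while stopping
person approaches 1.4000·(0.0600+0.9500) = 1.4140 m
residual clearance needed = 0.1200+0.0800+0.1000 = 0.3000 m
sum ≈ 0.1140+0.9025+1.4140+0.3000 ≈ 2.7305 m = S ✓

v_R_max = 19/10 m/s = 1.9000 m/s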